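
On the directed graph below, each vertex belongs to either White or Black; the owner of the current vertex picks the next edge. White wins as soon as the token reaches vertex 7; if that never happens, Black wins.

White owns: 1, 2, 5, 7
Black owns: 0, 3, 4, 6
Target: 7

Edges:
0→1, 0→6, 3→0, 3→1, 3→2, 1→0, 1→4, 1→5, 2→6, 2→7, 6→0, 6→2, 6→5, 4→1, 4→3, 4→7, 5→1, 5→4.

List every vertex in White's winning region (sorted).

A0 = {7}
A1: add {2} — 2 (White) has 2→7.
A2 = A1; e.g. 0 (Black) can still go to 1. Fixed point.
White's winning region = {2, 7}.

2, 7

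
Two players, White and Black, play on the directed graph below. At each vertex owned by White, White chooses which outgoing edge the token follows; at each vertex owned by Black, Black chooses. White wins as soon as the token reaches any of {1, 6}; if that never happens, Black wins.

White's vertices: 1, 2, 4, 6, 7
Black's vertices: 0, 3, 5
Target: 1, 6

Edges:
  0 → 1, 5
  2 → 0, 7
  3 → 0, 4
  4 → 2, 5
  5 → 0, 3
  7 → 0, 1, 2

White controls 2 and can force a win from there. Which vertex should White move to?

7

A0 = {1, 6}
A1: add {7} — 7 (White) has 7→1.
A2: add {2} — 2 (White) has 2→7.
A3: add {4} — 4 (White) has 4→2.
A4 = A3; e.g. 0 (Black) can still go to 5. Fixed point.
From 2, successor 7 is in the attractor (rank 1); the other successor 0 is not.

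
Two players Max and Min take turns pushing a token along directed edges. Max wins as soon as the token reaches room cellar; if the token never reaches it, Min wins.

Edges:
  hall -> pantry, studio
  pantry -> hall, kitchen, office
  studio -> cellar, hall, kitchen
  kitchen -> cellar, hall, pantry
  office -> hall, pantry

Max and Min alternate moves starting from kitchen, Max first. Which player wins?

Track states (vertex, player-to-move).
A0 = {(cellar,Max), (cellar,Min)}
A1: add {(studio,Max), (kitchen,Max)}.
(kitchen,Max) ∈ A1 ⇒ Max forces the target.

Max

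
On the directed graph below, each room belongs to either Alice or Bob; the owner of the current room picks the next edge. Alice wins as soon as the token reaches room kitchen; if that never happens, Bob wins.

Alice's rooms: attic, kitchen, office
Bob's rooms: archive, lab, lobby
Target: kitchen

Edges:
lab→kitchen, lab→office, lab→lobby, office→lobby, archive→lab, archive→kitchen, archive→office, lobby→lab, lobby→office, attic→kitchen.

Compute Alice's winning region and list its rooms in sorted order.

attic, kitchen

A0 = {kitchen}
A1: add {attic} — attic (Alice) has attic→kitchen.
A2 = A1; e.g. lab (Bob) can still go to office. Fixed point.
Alice's winning region = {attic, kitchen}.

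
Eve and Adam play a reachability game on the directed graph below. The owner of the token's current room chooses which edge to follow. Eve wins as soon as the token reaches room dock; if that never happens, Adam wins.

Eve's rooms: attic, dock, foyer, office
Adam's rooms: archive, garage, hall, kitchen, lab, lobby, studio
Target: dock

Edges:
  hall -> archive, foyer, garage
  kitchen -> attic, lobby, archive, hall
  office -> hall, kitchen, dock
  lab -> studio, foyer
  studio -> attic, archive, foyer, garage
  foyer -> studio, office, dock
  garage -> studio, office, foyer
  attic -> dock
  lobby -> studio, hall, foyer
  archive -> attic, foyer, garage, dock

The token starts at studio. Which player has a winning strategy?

Adam

A0 = {dock}
A1: add {attic, foyer, office} — attic (Eve) has attic→dock; office (Eve) has office→dock; foyer (Eve) has foyer→dock.
A2 = A1; e.g. studio (Adam) can still go to archive. Fixed point.
studio never enters the attractor, so Adam can avoid the target forever.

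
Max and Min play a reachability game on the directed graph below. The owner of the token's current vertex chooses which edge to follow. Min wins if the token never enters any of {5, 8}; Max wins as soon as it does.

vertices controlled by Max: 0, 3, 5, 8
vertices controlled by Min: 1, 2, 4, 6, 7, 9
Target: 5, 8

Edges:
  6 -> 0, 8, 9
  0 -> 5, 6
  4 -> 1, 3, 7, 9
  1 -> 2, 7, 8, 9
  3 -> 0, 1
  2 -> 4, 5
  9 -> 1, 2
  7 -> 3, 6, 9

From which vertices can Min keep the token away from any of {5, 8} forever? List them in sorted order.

1, 2, 4, 6, 7, 9

A0 = {5, 8}
A1: add {0} — 0 (Max) has 0→5.
A2: add {3} — 3 (Max) has 3→0.
A3 = A2; e.g. 1 (Min) can still go to 2. Fixed point.
Max's attractor = {0, 3, 5, 8}; Min avoids the target exactly from the complement.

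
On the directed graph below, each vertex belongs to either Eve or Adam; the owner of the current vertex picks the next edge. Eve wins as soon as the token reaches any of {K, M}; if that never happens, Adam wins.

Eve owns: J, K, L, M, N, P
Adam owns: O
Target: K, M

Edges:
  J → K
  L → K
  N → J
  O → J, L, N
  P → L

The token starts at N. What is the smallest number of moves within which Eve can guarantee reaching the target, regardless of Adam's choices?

2

A0 = {K, M}
A1: add {J, L} — J (Eve) has J→K; L (Eve) has L→K.
A2: add {N, P} — N (Eve) has N→J; P (Eve) has P→L.
N enters the attractor at level 2, so Eve can force the target in 2 moves from there.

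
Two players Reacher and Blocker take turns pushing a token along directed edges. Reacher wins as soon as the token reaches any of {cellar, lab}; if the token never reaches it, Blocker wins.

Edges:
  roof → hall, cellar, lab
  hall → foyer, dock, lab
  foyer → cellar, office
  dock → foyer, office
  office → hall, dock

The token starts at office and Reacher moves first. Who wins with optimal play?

Blocker

Track states (vertex, player-to-move).
A0 = {(cellar,Reacher), (cellar,Blocker), (lab,Reacher), (lab,Blocker)}
A1: add {(roof,Reacher), (hall,Reacher), (foyer,Reacher)}.
A2: add {(roof,Blocker)}.
A3 = A2; e.g. (hall,Blocker) stays out. (office,Reacher) never enters ⇒ Blocker avoids the target.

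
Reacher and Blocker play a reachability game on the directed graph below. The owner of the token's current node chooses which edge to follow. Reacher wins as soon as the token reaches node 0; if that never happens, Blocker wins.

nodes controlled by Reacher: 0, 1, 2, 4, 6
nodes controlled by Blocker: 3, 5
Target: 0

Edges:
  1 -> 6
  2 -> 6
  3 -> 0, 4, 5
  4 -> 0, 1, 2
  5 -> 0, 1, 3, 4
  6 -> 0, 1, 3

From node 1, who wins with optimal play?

Reacher

A0 = {0}
A1: add {4, 6} — 4 (Reacher) has 4→0; 6 (Reacher) has 6→0.
A2: add {1, 2} — 1 (Reacher) has 1→6; 2 (Reacher) has 2→6.
A3 = A2; e.g. 3 (Blocker) can still go to 5. Fixed point.
1 ∈ A2, so Reacher can force the target.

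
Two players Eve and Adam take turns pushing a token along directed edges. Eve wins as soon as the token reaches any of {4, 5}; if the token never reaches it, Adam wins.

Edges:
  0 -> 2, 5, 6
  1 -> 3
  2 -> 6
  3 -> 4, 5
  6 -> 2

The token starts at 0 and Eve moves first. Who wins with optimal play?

Eve

Track states (vertex, player-to-move).
A0 = {(4,Eve), (4,Adam), (5,Eve), (5,Adam)}
A1: add {(0,Eve), (3,Eve), (3,Adam)}.
(0,Eve) ∈ A1 ⇒ Eve forces the target.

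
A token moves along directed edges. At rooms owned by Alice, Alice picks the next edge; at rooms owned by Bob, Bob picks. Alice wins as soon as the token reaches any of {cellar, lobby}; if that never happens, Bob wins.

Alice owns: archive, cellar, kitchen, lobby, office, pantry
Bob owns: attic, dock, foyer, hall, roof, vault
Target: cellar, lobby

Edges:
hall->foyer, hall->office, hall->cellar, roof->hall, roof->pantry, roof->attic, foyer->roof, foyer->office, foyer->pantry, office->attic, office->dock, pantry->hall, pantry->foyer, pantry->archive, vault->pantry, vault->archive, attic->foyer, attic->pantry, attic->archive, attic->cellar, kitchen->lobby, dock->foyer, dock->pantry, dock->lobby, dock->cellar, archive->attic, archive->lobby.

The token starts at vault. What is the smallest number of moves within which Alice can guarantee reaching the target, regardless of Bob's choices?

A0 = {cellar, lobby}
A1: add {archive, kitchen} — kitchen (Alice) has kitchen→lobby; archive (Alice) has archive→lobby.
A2: add {pantry} — pantry (Alice) has pantry→archive.
A3: add {vault} — vault (Bob): all of {pantry, archive} already in.
A4 = A3; e.g. hall (Bob) can still go to foyer. Fixed point.
vault enters the attractor at level 3, so Alice can force the target in 3 moves from there.

3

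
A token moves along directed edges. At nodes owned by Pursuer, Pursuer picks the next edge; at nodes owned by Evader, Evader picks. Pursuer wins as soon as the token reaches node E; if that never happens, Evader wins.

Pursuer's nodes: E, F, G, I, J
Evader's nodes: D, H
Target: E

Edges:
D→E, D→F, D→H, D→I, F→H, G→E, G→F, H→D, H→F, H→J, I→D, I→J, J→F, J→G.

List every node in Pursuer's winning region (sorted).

A0 = {E}
A1: add {G} — G (Pursuer) has G→E.
A2: add {J} — J (Pursuer) has J→G.
A3: add {I} — I (Pursuer) has I→J.
A4 = A3; e.g. D (Evader) can still go to F. Fixed point.
Pursuer's winning region = {E, G, I, J}.

E, G, I, J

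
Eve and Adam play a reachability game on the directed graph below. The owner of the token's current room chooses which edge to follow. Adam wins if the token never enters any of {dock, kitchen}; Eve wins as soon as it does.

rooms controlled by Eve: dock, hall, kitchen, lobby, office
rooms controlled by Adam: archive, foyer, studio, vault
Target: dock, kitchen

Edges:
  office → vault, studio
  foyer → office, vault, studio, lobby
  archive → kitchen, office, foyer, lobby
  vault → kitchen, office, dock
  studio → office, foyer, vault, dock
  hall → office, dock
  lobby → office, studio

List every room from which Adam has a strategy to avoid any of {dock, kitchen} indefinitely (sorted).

A0 = {dock, kitchen}
A1: add {hall} — hall (Eve) has hall→dock.
A2 = A1; e.g. office (Eve) has no edge into A1. Fixed point.
Eve's attractor = {dock, hall, kitchen}; Adam avoids the target exactly from the complement.

archive, foyer, lobby, office, studio, vault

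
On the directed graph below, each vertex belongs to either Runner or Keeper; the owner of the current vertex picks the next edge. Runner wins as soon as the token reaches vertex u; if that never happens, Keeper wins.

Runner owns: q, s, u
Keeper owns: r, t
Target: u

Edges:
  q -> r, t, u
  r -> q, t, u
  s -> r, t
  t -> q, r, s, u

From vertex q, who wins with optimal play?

A0 = {u}
A1: add {q} — q (Runner) has q→u.
A2 = A1; e.g. r (Keeper) can still go to t. Fixed point.
q ∈ A1, so Runner can force the target.

Runner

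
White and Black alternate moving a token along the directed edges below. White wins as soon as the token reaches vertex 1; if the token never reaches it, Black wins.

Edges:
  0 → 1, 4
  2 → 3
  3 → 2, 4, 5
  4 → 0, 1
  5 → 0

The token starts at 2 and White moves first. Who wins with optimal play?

Black

Track states (vertex, player-to-move).
A0 = {(1,White), (1,Black)}
A1: add {(0,White), (4,White)}.
A2: add {(0,Black), (4,Black), (5,Black)}.
A3: add {(3,White), (5,White)}.
A4: add {(2,Black)}.
A5 = A4; e.g. (2,White) stays out. (2,White) never enters ⇒ Black avoids the target.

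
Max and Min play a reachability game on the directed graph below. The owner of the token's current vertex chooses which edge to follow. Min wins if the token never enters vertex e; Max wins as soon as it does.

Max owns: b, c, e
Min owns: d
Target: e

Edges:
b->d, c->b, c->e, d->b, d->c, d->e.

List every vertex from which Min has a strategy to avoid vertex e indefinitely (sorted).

A0 = {e}
A1: add {c} — c (Max) has c→e.
A2 = A1; e.g. b (Max) has no edge into A1. Fixed point.
Max's attractor = {c, e}; Min avoids the target exactly from the complement.

b, d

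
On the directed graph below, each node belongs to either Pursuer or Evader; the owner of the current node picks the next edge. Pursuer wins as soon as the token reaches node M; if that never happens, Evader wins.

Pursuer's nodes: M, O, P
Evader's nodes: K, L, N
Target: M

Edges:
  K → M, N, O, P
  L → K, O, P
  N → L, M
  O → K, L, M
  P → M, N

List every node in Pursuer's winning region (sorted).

M, O, P

A0 = {M}
A1: add {O, P} — O (Pursuer) has O→M; P (Pursuer) has P→M.
A2 = A1; e.g. K (Evader) can still go to N. Fixed point.
Pursuer's winning region = {M, O, P}.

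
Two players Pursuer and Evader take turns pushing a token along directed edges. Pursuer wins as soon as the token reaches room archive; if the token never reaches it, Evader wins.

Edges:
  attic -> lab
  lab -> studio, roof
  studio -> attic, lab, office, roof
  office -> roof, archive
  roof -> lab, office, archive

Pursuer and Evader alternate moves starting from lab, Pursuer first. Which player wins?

Track states (vertex, player-to-move).
A0 = {(archive,Pursuer), (archive,Evader)}
A1: add {(office,Pursuer), (roof,Pursuer)}.
A2: add {(office,Evader)}.
A3: add {(studio,Pursuer)}.
A4: add {(lab,Evader)}.
A5: add {(attic,Pursuer)}.
A6 = A5; e.g. (attic,Evader) stays out. (lab,Pursuer) never enters ⇒ Evader avoids the target.

Evader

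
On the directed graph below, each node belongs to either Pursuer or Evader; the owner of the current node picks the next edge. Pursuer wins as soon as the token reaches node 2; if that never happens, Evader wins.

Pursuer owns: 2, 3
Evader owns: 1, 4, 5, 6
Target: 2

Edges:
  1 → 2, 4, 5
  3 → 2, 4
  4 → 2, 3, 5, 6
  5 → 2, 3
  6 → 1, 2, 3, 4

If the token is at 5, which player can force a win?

A0 = {2}
A1: add {3} — 3 (Pursuer) has 3→2.
A2: add {5} — 5 (Evader): all of {2, 3} already in.
A3 = A2; e.g. 1 (Evader) can still go to 4. Fixed point.
5 ∈ A2, so Pursuer can force the target.

Pursuer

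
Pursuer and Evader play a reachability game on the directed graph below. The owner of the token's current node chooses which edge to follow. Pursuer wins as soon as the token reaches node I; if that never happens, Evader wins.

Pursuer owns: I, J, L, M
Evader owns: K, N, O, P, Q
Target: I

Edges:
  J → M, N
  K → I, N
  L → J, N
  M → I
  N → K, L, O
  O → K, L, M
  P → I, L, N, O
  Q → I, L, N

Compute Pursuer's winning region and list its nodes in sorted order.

I, J, L, M

A0 = {I}
A1: add {M} — M (Pursuer) has M→I.
A2: add {J} — J (Pursuer) has J→M.
A3: add {L} — L (Pursuer) has L→J.
A4 = A3; e.g. K (Evader) can still go to N. Fixed point.
Pursuer's winning region = {I, J, L, M}.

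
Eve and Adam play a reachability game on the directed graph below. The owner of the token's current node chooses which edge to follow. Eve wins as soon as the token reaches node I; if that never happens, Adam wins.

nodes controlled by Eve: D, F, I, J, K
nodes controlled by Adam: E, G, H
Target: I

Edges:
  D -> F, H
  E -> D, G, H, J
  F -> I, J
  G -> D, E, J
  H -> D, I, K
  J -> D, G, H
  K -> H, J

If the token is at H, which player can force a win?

A0 = {I}
A1: add {F} — F (Eve) has F→I.
A2: add {D} — D (Eve) has D→F.
A3: add {J} — J (Eve) has J→D.
A4: add {K} — K (Eve) has K→J.
A5: add {H} — H (Adam): all of {D, I, K} already in.
A6 = A5; e.g. E (Adam) can still go to G. Fixed point.
H ∈ A5, so Eve can force the target.

Eve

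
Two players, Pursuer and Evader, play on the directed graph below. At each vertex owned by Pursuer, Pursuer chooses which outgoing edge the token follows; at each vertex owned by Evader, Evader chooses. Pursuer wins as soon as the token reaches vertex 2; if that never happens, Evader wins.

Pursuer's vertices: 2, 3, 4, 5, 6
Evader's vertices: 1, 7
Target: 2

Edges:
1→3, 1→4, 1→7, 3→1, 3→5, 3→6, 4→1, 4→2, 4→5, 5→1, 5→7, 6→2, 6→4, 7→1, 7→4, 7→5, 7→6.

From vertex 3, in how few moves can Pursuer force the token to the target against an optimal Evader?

A0 = {2}
A1: add {4, 6} — 4 (Pursuer) has 4→2; 6 (Pursuer) has 6→2.
A2: add {3} — 3 (Pursuer) has 3→6.
A3 = A2; e.g. 1 (Evader) can still go to 7. Fixed point.
3 enters the attractor at level 2, so Pursuer can force the target in 2 moves from there.

2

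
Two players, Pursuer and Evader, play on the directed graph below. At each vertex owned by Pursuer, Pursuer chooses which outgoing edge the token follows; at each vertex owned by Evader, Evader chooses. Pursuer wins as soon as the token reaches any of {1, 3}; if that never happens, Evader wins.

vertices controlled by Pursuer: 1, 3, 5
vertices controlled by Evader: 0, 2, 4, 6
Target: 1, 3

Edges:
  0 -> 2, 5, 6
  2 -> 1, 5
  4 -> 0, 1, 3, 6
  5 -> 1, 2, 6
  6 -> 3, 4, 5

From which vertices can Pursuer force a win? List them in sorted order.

1, 2, 3, 5

A0 = {1, 3}
A1: add {5} — 5 (Pursuer) has 5→1.
A2: add {2} — 2 (Evader): all of {1, 5} already in.
A3 = A2; e.g. 0 (Evader) can still go to 6. Fixed point.
Pursuer's winning region = {1, 2, 3, 5}.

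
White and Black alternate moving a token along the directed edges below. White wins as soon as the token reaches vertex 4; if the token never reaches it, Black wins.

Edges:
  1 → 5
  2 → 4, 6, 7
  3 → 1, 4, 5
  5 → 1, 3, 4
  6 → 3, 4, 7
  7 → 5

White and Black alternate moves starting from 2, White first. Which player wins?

Track states (vertex, player-to-move).
A0 = {(4,White), (4,Black)}
A1: add {(2,White), (3,White), (5,White), (6,White)}.
(2,White) ∈ A1 ⇒ White forces the target.

White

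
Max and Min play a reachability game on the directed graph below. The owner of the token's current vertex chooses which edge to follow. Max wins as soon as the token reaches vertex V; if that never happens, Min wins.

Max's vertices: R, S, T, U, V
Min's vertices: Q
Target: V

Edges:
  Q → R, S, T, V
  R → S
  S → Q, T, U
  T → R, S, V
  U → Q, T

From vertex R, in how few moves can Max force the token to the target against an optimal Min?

A0 = {V}
A1: add {T} — T (Max) has T→V.
A2: add {S, U} — S (Max) has S→T; U (Max) has U→T.
A3: add {R} — R (Max) has R→S.
R enters the attractor at level 3, so Max can force the target in 3 moves from there.

3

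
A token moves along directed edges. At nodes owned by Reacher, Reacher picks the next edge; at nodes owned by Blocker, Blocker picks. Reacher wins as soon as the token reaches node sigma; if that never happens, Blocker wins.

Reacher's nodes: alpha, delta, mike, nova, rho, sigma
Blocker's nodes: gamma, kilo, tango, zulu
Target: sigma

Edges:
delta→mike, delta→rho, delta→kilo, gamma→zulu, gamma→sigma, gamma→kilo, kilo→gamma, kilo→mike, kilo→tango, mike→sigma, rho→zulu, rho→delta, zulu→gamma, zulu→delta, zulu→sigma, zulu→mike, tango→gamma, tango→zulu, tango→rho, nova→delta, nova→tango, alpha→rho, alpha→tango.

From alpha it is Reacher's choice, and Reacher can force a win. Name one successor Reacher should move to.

rho

A0 = {sigma}
A1: add {mike} — mike (Reacher) has mike→sigma.
A2: add {delta} — delta (Reacher) has delta→mike.
A3: add {nova, rho} — nova (Reacher) has nova→delta; rho (Reacher) has rho→delta.
A4: add {alpha} — alpha (Reacher) has alpha→rho.
A5 = A4; e.g. gamma (Blocker) can still go to zulu. Fixed point.
From alpha, successor rho is in the attractor (rank 3); the other successor tango is not.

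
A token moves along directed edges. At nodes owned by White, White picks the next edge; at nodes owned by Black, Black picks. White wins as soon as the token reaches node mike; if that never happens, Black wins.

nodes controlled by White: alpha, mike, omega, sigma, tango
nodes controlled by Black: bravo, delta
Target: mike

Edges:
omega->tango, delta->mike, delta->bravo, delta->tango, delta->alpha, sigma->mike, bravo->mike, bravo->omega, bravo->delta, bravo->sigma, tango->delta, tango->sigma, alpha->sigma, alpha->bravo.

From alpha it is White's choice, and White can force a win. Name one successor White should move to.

sigma

A0 = {mike}
A1: add {sigma} — sigma (White) has sigma→mike.
A2: add {alpha, tango} — tango (White) has tango→sigma; alpha (White) has alpha→sigma.
A3: add {omega} — omega (White) has omega→tango.
A4 = A3; e.g. delta (Black) can still go to bravo. Fixed point.
From alpha, successor sigma is in the attractor (rank 1); the other successor bravo is not.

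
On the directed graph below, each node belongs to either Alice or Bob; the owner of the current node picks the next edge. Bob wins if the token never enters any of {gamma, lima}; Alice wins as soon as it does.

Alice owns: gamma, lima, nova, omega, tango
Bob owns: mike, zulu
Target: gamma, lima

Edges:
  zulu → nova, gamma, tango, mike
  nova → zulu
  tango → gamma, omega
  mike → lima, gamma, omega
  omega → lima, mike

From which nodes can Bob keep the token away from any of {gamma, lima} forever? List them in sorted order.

A0 = {gamma, lima}
A1: add {omega, tango} — tango (Alice) has tango→gamma; omega (Alice) has omega→lima.
A2: add {mike} — mike (Bob): all of {lima, gamma, omega} already in.
A3 = A2; e.g. zulu (Bob) can still go to nova. Fixed point.
Alice's attractor = {gamma, lima, mike, omega, tango}; Bob avoids the target exactly from the complement.

nova, zulu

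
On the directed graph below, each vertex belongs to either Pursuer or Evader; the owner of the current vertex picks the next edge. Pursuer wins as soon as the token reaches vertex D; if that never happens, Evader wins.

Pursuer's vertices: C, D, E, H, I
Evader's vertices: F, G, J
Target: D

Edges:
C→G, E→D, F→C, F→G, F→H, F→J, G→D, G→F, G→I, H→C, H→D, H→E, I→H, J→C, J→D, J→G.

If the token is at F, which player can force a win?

Evader

A0 = {D}
A1: add {E, H} — E (Pursuer) has E→D; H (Pursuer) has H→D.
A2: add {I} — I (Pursuer) has I→H.
A3 = A2; e.g. C (Pursuer) has no edge into A2. Fixed point.
F never enters the attractor, so Evader can avoid the target forever.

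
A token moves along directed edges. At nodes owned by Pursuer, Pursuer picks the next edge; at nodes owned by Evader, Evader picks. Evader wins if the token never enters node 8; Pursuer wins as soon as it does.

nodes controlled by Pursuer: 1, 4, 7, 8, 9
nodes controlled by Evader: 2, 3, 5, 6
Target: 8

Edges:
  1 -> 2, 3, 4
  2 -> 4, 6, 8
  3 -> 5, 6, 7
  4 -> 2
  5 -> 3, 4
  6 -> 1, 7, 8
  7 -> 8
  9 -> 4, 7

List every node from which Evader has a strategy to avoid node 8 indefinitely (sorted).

1, 2, 3, 4, 5, 6

A0 = {8}
A1: add {7} — 7 (Pursuer) has 7→8.
A2: add {9} — 9 (Pursuer) has 9→7.
A3 = A2; e.g. 1 (Pursuer) has no edge into A2. Fixed point.
Pursuer's attractor = {7, 8, 9}; Evader avoids the target exactly from the complement.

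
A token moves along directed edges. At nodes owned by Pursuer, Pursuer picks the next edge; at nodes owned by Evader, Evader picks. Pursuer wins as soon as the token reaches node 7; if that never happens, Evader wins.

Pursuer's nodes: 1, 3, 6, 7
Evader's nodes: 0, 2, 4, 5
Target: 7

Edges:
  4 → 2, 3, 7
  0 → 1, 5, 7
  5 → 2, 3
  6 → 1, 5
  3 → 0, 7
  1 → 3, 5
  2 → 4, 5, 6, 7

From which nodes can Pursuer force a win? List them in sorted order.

1, 3, 6, 7

A0 = {7}
A1: add {3} — 3 (Pursuer) has 3→7.
A2: add {1} — 1 (Pursuer) has 1→3.
A3: add {6} — 6 (Pursuer) has 6→1.
A4 = A3; e.g. 0 (Evader) can still go to 5. Fixed point.
Pursuer's winning region = {1, 3, 6, 7}.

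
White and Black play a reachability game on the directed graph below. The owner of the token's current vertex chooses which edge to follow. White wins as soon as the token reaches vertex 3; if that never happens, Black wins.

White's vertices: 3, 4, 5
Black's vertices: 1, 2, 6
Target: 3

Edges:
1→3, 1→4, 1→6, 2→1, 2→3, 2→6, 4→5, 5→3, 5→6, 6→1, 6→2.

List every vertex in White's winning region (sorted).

A0 = {3}
A1: add {5} — 5 (White) has 5→3.
A2: add {4} — 4 (White) has 4→5.
A3 = A2; e.g. 1 (Black) can still go to 6. Fixed point.
White's winning region = {3, 4, 5}.

3, 4, 5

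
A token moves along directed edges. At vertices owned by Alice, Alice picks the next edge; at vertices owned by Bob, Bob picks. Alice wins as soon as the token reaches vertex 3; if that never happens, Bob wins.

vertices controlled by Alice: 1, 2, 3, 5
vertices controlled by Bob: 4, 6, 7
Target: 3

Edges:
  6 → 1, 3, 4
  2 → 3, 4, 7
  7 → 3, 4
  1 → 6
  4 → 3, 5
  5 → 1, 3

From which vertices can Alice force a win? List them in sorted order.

A0 = {3}
A1: add {2, 5} — 2 (Alice) has 2→3; 5 (Alice) has 5→3.
A2: add {4} — 4 (Bob): all of {3, 5} already in.
A3: add {7} — 7 (Bob): all of {3, 4} already in.
A4 = A3; e.g. 1 (Alice) has no edge into A3. Fixed point.
Alice's winning region = {2, 3, 4, 5, 7}.

2, 3, 4, 5, 7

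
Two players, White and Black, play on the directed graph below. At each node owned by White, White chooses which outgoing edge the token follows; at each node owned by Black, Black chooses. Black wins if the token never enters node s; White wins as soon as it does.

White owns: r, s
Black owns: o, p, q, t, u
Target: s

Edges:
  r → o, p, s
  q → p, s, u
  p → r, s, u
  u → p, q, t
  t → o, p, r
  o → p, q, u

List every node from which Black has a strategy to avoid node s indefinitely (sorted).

o, p, q, t, u

A0 = {s}
A1: add {r} — r (White) has r→s.
A2 = A1; e.g. o (Black) can still go to p. Fixed point.
White's attractor = {r, s}; Black avoids the target exactly from the complement.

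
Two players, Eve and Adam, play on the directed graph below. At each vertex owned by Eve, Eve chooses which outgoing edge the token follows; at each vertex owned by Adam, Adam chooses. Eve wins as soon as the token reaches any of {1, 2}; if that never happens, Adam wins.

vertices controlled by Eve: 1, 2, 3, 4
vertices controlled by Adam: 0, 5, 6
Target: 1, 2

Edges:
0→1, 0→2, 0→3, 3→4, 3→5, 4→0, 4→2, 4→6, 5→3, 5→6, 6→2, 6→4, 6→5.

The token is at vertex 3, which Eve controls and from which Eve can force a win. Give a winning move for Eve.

A0 = {1, 2}
A1: add {4} — 4 (Eve) has 4→2.
A2: add {3} — 3 (Eve) has 3→4.
A3: add {0} — 0 (Adam): all of {1, 2, 3} already in.
A4 = A3; e.g. 5 (Adam) can still go to 6. Fixed point.
From 3, successor 4 is in the attractor (rank 1); the other successor 5 is not.

4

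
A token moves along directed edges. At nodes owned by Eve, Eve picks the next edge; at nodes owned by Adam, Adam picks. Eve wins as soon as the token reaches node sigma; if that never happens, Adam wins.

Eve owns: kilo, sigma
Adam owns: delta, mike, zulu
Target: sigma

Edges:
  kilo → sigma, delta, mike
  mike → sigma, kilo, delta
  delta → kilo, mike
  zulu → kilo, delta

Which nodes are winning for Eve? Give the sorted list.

A0 = {sigma}
A1: add {kilo} — kilo (Eve) has kilo→sigma.
A2 = A1; e.g. zulu (Adam) can still go to delta. Fixed point.
Eve's winning region = {kilo, sigma}.

kilo, sigma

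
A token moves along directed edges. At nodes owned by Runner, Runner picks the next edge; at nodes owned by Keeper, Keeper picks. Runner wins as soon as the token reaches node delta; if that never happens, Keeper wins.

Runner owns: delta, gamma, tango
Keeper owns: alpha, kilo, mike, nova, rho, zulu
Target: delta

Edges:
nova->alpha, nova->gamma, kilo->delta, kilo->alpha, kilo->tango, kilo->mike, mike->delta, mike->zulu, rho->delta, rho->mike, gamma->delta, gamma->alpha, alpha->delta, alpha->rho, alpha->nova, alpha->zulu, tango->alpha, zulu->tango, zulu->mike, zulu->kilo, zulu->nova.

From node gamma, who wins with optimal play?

Runner

A0 = {delta}
A1: add {gamma} — gamma (Runner) has gamma→delta.
A2 = A1; e.g. rho (Keeper) can still go to mike. Fixed point.
gamma ∈ A1, so Runner can force the target.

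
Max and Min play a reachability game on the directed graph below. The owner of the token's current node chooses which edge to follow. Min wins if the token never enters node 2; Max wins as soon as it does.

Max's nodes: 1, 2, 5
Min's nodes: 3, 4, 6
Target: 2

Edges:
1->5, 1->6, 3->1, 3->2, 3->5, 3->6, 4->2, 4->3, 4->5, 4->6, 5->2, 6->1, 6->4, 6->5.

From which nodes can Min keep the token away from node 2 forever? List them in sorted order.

A0 = {2}
A1: add {5} — 5 (Max) has 5→2.
A2: add {1} — 1 (Max) has 1→5.
A3 = A2; e.g. 3 (Min) can still go to 6. Fixed point.
Max's attractor = {1, 2, 5}; Min avoids the target exactly from the complement.

3, 4, 6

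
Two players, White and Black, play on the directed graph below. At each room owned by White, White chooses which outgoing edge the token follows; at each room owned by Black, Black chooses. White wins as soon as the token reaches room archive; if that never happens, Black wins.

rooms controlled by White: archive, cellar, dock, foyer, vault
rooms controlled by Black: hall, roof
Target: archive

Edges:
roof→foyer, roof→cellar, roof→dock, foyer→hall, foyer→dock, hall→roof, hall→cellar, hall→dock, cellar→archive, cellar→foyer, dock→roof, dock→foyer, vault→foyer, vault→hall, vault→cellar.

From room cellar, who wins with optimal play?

A0 = {archive}
A1: add {cellar} — cellar (White) has cellar→archive.
cellar ∈ A1, so White can force the target.

White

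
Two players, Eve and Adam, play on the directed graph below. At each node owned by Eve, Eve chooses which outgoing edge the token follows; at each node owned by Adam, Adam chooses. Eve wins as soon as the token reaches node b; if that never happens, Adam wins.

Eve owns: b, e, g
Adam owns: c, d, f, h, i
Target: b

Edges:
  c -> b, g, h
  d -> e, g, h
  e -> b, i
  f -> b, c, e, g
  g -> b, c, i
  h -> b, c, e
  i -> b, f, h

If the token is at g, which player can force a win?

Eve

A0 = {b}
A1: add {e, g} — e (Eve) has e→b; g (Eve) has g→b.
A2 = A1; e.g. c (Adam) can still go to h. Fixed point.
g ∈ A1, so Eve can force the target.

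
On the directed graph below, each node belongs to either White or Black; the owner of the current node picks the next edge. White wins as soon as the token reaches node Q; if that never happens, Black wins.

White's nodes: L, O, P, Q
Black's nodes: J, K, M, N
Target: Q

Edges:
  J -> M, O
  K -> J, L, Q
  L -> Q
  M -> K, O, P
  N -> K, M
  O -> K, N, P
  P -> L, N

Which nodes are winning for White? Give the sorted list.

L, O, P, Q

A0 = {Q}
A1: add {L} — L (White) has L→Q.
A2: add {P} — P (White) has P→L.
A3: add {O} — O (White) has O→P.
A4 = A3; e.g. J (Black) can still go to M. Fixed point.
White's winning region = {L, O, P, Q}.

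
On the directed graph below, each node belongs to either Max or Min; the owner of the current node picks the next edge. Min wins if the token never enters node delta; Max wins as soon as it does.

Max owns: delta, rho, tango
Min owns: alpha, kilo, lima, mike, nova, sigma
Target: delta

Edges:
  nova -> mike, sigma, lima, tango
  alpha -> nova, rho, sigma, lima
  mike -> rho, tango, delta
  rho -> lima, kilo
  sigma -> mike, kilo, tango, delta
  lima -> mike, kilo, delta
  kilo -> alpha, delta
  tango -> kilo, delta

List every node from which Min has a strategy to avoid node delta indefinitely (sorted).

A0 = {delta}
A1: add {tango} — tango (Max) has tango→delta.
A2 = A1; e.g. nova (Min) can still go to mike. Fixed point.
Max's attractor = {delta, tango}; Min avoids the target exactly from the complement.

alpha, kilo, lima, mike, nova, rho, sigma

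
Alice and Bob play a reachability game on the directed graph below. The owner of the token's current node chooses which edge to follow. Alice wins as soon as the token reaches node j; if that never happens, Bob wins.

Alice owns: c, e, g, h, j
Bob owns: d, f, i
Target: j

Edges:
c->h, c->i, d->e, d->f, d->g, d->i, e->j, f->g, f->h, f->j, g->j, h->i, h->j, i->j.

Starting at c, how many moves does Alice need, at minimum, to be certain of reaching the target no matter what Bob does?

2

A0 = {j}
A1: add {e, g, h, i} — e (Alice) has e→j; g (Alice) has g→j; h (Alice) has h→j; i (Bob): all of {j} already in.
A2: add {c, f} — c (Alice) has c→h; f (Bob): all of {g, h, j} already in.
c enters the attractor at level 2, so Alice can force the target in 2 moves from there.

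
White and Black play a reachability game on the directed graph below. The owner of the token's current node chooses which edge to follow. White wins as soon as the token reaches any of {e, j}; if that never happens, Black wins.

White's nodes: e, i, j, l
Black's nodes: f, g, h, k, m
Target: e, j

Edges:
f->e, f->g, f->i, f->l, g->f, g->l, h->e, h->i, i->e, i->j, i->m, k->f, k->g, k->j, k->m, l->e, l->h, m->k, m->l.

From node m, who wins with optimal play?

Black

A0 = {e, j}
A1: add {i, l} — i (White) has i→e; l (White) has l→e.
A2: add {h} — h (Black): all of {e, i} already in.
A3 = A2; e.g. f (Black) can still go to g. Fixed point.
m never enters the attractor, so Black can avoid the target forever.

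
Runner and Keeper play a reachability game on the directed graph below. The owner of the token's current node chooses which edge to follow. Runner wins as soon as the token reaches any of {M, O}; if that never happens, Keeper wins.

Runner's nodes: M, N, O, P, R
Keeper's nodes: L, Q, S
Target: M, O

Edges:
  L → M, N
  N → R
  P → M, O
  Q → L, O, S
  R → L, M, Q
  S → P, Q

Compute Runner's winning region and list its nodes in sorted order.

A0 = {M, O}
A1: add {P, R} — P (Runner) has P→M; R (Runner) has R→M.
A2: add {N} — N (Runner) has N→R.
A3: add {L} — L (Keeper): all of {M, N} already in.
A4 = A3; e.g. Q (Keeper) can still go to S. Fixed point.
Runner's winning region = {L, M, N, O, P, R}.

L, M, N, O, P, R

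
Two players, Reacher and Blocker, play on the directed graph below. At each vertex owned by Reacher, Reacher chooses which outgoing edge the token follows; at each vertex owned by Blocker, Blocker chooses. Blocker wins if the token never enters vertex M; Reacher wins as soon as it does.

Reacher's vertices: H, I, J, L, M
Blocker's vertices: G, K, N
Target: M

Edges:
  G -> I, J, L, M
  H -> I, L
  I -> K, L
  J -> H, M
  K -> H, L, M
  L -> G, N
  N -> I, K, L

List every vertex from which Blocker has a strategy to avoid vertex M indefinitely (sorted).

A0 = {M}
A1: add {J} — J (Reacher) has J→M.
A2 = A1; e.g. G (Blocker) can still go to I. Fixed point.
Reacher's attractor = {J, M}; Blocker avoids the target exactly from the complement.

G, H, I, K, L, N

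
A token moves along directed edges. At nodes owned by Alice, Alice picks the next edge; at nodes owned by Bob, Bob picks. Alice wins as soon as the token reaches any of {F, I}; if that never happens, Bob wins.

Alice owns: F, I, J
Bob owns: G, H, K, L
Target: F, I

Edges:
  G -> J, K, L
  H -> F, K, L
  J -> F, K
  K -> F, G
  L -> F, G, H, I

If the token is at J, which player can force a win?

Alice

A0 = {F, I}
A1: add {J} — J (Alice) has J→F.
A2 = A1; e.g. G (Bob) can still go to K. Fixed point.
J ∈ A1, so Alice can force the target.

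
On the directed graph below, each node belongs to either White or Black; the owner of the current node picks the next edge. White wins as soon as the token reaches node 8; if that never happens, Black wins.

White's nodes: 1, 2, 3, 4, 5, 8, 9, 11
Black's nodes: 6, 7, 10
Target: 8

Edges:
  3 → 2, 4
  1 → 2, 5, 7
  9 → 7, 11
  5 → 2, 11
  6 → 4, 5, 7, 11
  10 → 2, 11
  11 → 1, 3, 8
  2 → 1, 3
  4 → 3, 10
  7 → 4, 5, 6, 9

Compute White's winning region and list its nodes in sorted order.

A0 = {8}
A1: add {11} — 11 (White) has 11→8.
A2: add {5, 9} — 5 (White) has 5→11; 9 (White) has 9→11.
A3: add {1} — 1 (White) has 1→5.
A4: add {2} — 2 (White) has 2→1.
A5: add {3, 10} — 3 (White) has 3→2; 10 (Black): all of {2, 11} already in.
A6: add {4} — 4 (White) has 4→3.
A7 = A6; e.g. 6 (Black) can still go to 7. Fixed point.
White's winning region = {1, 2, 3, 4, 5, 8, 9, 10, 11}.

1, 2, 3, 4, 5, 8, 9, 10, 11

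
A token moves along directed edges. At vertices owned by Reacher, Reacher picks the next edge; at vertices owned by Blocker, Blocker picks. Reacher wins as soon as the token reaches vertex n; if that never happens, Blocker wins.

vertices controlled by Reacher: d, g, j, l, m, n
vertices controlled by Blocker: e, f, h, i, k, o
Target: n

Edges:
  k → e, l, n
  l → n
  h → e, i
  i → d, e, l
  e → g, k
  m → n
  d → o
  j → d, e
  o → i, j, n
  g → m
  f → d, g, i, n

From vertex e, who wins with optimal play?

A0 = {n}
A1: add {l, m} — l (Reacher) has l→n; m (Reacher) has m→n.
A2: add {g} — g (Reacher) has g→m.
A3 = A2; e.g. d (Reacher) has no edge into A2. Fixed point.
e never enters the attractor, so Blocker can avoid the target forever.

Blocker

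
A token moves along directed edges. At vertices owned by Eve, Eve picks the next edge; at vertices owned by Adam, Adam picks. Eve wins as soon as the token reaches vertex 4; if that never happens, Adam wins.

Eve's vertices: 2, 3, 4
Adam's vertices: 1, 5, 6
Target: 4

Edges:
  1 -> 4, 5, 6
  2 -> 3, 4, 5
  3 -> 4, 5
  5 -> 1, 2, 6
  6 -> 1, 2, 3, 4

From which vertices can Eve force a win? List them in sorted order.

2, 3, 4

A0 = {4}
A1: add {2, 3} — 2 (Eve) has 2→4; 3 (Eve) has 3→4.
A2 = A1; e.g. 1 (Adam) can still go to 5. Fixed point.
Eve's winning region = {2, 3, 4}.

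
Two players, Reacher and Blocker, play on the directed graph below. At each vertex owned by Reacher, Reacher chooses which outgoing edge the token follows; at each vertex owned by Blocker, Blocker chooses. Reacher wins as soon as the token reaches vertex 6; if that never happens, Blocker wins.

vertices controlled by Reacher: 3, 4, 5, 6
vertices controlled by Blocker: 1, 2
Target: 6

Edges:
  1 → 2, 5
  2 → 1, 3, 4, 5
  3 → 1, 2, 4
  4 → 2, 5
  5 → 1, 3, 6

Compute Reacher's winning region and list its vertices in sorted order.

A0 = {6}
A1: add {5} — 5 (Reacher) has 5→6.
A2: add {4} — 4 (Reacher) has 4→5.
A3: add {3} — 3 (Reacher) has 3→4.
A4 = A3; e.g. 1 (Blocker) can still go to 2. Fixed point.
Reacher's winning region = {3, 4, 5, 6}.

3, 4, 5, 6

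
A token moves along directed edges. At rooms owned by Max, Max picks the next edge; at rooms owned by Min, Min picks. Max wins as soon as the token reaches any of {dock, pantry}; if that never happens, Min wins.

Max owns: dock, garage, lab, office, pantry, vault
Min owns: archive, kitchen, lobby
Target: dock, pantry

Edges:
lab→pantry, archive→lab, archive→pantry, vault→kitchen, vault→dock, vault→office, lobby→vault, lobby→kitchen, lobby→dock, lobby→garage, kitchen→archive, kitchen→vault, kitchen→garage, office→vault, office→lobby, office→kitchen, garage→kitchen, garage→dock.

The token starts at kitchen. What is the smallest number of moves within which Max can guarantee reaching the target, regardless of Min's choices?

A0 = {dock, pantry}
A1: add {garage, lab, vault} — lab (Max) has lab→pantry; vault (Max) has vault→dock; garage (Max) has garage→dock.
A2: add {archive, office} — archive (Min): all of {lab, pantry} already in; office (Max) has office→vault.
A3: add {kitchen} — kitchen (Min): all of {archive, vault, garage} already in.
kitchen enters the attractor at level 3, so Max can force the target in 3 moves from there.

3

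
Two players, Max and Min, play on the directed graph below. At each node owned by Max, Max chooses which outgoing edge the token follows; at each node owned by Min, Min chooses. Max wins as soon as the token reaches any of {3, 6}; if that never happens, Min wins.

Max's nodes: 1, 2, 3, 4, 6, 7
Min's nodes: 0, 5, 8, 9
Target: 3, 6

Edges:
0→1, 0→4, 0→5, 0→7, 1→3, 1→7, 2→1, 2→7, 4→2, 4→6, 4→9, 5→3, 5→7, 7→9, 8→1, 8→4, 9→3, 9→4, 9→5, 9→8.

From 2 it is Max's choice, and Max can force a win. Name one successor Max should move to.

A0 = {3, 6}
A1: add {1, 4} — 1 (Max) has 1→3; 4 (Max) has 4→6.
A2: add {2, 8} — 2 (Max) has 2→1; 8 (Min): all of {1, 4} already in.
A3 = A2; e.g. 0 (Min) can still go to 5. Fixed point.
From 2, successor 1 is in the attractor (rank 1); the other successor 7 is not.

1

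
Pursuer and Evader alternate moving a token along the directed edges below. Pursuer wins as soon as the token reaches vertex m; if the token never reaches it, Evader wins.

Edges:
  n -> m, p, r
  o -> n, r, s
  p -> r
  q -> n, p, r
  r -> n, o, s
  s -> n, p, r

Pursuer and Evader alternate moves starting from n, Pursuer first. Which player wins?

Pursuer

Track states (vertex, player-to-move).
A0 = {(m,Pursuer), (m,Evader)}
A1: add {(n,Pursuer)}.
(n,Pursuer) ∈ A1 ⇒ Pursuer forces the target.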